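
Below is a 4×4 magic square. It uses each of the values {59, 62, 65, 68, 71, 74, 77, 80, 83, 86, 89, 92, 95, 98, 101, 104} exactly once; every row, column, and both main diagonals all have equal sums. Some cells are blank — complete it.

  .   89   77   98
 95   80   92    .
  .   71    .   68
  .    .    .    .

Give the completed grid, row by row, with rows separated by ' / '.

The 16 entries sum to 1304, so each line sums to 1304/4 = 326.
From row 1, 326 − (89 + 77 + 98) gives (1,1) = 62.
Using row 2: 95 + 80 + 92 + ? → (2,4) = 326 − 267 = 59.
From column 2, 326 − (89 + 80 + 71) gives (4,2) = 86.
From column 4, 326 − (98 + 59 + 68) gives (4,4) = 101.
Main diagonal must total 326; the given cells sum to 243, so (3,3) = 83.
The remaining cell in anti-diagonal is (4,1) = 326 − 261 = 65.
From row 3, 326 − (71 + 83 + 68) gives (3,1) = 104.
Row 4 needs 326; the known cells sum to 252, so (4,3) = 74.

62 89 77 98 / 95 80 92 59 / 104 71 83 68 / 65 86 74 101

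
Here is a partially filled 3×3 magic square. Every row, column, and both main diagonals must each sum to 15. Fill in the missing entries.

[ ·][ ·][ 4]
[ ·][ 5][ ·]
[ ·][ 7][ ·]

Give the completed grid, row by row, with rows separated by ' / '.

The remaining cell in column 2 is (1,2) = 15 − 12 = 3.
The remaining cell in anti-diagonal is (3,1) = 15 − 9 = 6.
Using row 1: 3 + 4 + ? → (1,1) = 15 − 7 = 8.
Using row 3: 6 + 7 + ? → (3,3) = 15 − 13 = 2.
Column 1: 8 + 6 + ? = 15, so (2,1) = 1.
Column 3 must total 15; the given cells sum to 6, so (2,3) = 9.

8 3 4 / 1 5 9 / 6 7 2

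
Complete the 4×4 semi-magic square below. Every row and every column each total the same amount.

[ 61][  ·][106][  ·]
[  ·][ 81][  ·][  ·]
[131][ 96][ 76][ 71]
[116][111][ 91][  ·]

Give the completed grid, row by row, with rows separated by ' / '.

Row 3 is already complete: 131 + 96 + 76 + 71 = 374, so that is the magic constant.
From row 4, 374 − (116 + 111 + 91) gives (4,4) = 56.
The remaining cell in column 1 is (2,1) = 374 − 308 = 66.
Column 2 needs 374; the known cells sum to 288, so (1,2) = 86.
Column 3 must total 374; the given cells sum to 273, so (2,3) = 101.
Row 1 must total 374; the given cells sum to 253, so (1,4) = 121.
Row 2 needs 374; the known cells sum to 248, so (2,4) = 126.

61 86 106 121 / 66 81 101 126 / 131 96 76 71 / 116 111 91 56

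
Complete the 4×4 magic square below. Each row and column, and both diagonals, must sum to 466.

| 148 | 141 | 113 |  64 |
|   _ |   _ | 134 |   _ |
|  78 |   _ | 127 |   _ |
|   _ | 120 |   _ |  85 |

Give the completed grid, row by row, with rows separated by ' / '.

148 141 113 64 / 71 106 134 155 / 78 99 127 162 / 169 120 92 85

From column 3, 466 − (113 + 134 + 127) gives (4,3) = 92.
The remaining cell in main diagonal is (2,2) = 466 − 360 = 106.
Row 4 must total 466; the given cells sum to 297, so (4,1) = 169.
The remaining cell in column 1 is (2,1) = 466 − 395 = 71.
Using column 2: 141 + 106 + 120 + ? → (3,2) = 466 − 367 = 99.
The remaining cell in row 2 is (2,4) = 466 − 311 = 155.
Row 3 needs 466; the known cells sum to 304, so (3,4) = 162.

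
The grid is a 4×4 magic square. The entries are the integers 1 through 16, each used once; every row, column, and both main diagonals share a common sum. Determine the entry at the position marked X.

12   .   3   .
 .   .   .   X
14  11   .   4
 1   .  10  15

The entries are 1 through 16, which sum to 136, so each line sums to 136/4 = 34.
Using row 3: 14 + 11 + 4 + ? → (3,3) = 34 − 29 = 5.
The remaining cell in row 4 is (4,2) = 34 − 26 = 8.
Column 1: 12 + 14 + 1 + ? = 34, so (2,1) = 7.
Column 3 must total 34; the given cells sum to 18, so (2,3) = 16.
Main diagonal must total 34; the given cells sum to 32, so (2,2) = 2.
Using anti-diagonal: 16 + 11 + 1 + ? → (1,4) = 34 − 28 = 6.
The remaining cell in row 1 is (1,2) = 34 − 21 = 13.
From row 2, 34 − (7 + 2 + 16) gives (2,4) = 9.

9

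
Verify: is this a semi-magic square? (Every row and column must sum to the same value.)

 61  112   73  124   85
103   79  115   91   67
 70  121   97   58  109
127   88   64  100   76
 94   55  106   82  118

Row 1: 61 + 112 + 73 + 124 + 85 = 455.
Row 2: 103 + 79 + 115 + 91 + 67 = 455.
Row 3: 70 + 121 + 97 + 58 + 109 = 455.
Row 4: 127 + 88 + 64 + 100 + 76 = 455.
Row 5: 94 + 55 + 106 + 82 + 118 = 455.
Column 1: 61 + 103 + 70 + 127 + 94 = 455.
Column 2: 112 + 79 + 121 + 88 + 55 = 455.
Column 3: 73 + 115 + 97 + 64 + 106 = 455.
Column 4: 124 + 91 + 58 + 100 + 82 = 455.
Column 5: 85 + 67 + 109 + 76 + 118 = 455.
All lines sum to 455.

Yes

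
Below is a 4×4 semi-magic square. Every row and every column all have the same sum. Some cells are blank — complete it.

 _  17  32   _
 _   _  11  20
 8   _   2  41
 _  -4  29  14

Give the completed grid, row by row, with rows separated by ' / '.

26 17 32 -1 / 5 38 11 20 / 8 23 2 41 / 35 -4 29 14

Column 3 is already complete: 32 + 11 + 2 + 29 = 74, so that is the magic constant.
Row 3 must total 74; the given cells sum to 51, so (3,2) = 23.
Using row 4: -4 + 29 + 14 + ? → (4,1) = 74 − 39 = 35.
Column 2 must total 74; the given cells sum to 36, so (2,2) = 38.
Column 4 needs 74; the known cells sum to 75, so (1,4) = -1.
From row 1, 74 − (17 + 32 + (-1)) gives (1,1) = 26.
Row 2: 38 + 11 + 20 + ? = 74, so (2,1) = 5.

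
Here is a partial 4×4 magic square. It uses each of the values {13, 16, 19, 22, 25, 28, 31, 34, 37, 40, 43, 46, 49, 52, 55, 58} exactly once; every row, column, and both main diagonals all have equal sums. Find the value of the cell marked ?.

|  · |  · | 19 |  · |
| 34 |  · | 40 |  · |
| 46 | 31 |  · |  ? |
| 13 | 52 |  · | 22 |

37

The 16 entries sum to 568, so each line sums to 568/4 = 142.
From row 4, 142 − (13 + 52 + 22) gives (4,3) = 55.
Column 1 needs 142; the known cells sum to 93, so (1,1) = 49.
Using column 3: 19 + 40 + 55 + ? → (3,3) = 142 − 114 = 28.
The remaining cell in main diagonal is (2,2) = 142 − 99 = 43.
Using anti-diagonal: 40 + 31 + 13 + ? → (1,4) = 142 − 84 = 58.
Row 1 needs 142; the known cells sum to 126, so (1,2) = 16.
Row 2 needs 142; the known cells sum to 117, so (2,4) = 25.
Using row 3: 46 + 31 + 28 + ? → (3,4) = 142 − 105 = 37.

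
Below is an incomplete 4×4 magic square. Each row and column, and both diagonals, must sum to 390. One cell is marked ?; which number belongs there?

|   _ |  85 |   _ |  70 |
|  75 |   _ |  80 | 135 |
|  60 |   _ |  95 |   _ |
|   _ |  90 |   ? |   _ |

110

The remaining cell in row 2 is (2,2) = 390 − 290 = 100.
Column 2 needs 390; the known cells sum to 275, so (3,2) = 115.
Using anti-diagonal: 70 + 80 + 115 + ? → (4,1) = 390 − 265 = 125.
Row 3 must total 390; the given cells sum to 270, so (3,4) = 120.
From column 1, 390 − (75 + 60 + 125) gives (1,1) = 130.
From column 4, 390 − (70 + 135 + 120) gives (4,4) = 65.
Row 1 must total 390; the given cells sum to 285, so (1,3) = 105.
From row 4, 390 − (125 + 90 + 65) gives (4,3) = 110.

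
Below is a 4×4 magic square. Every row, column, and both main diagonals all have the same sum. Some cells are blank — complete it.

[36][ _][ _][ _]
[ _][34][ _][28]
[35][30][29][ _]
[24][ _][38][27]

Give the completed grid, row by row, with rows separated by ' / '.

36 25 26 39 / 31 34 33 28 / 35 30 29 32 / 24 37 38 27

Main diagonal is already complete: 36 + 34 + 29 + 27 = 126, so that is the magic constant.
From row 3, 126 − (35 + 30 + 29) gives (3,4) = 32.
Using row 4: 24 + 38 + 27 + ? → (4,2) = 126 − 89 = 37.
Column 1 must total 126; the given cells sum to 95, so (2,1) = 31.
Column 2: 34 + 30 + 37 + ? = 126, so (1,2) = 25.
Using column 4: 28 + 32 + 27 + ? → (1,4) = 126 − 87 = 39.
Using anti-diagonal: 39 + 30 + 24 + ? → (2,3) = 126 − 93 = 33.
Row 1 must total 126; the given cells sum to 100, so (1,3) = 26.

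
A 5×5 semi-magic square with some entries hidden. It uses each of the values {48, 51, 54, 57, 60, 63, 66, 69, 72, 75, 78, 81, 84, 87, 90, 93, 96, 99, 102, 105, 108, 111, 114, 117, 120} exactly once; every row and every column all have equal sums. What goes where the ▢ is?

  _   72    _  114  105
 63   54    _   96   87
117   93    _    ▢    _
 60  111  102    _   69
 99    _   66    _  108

75

The 25 entries sum to 2100, so each line sums to 2100/5 = 420.
The remaining cell in row 2 is (2,3) = 420 − 300 = 120.
The remaining cell in row 4 is (4,4) = 420 − 342 = 78.
Column 1: 63 + 117 + 60 + 99 + ? = 420, so (1,1) = 81.
The remaining cell in column 2 is (5,2) = 420 − 330 = 90.
Column 5: 105 + 87 + 69 + 108 + ? = 420, so (3,5) = 51.
Row 1: 81 + 72 + 114 + 105 + ? = 420, so (1,3) = 48.
Row 5: 99 + 90 + 66 + 108 + ? = 420, so (5,4) = 57.
Column 3 needs 420; the known cells sum to 336, so (3,3) = 84.
Column 4: 114 + 96 + 78 + 57 + ? = 420, so (3,4) = 75.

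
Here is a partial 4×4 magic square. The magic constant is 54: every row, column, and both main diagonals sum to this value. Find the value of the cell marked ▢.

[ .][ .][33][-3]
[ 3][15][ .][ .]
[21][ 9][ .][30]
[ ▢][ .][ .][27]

Using row 3: 21 + 9 + 30 + ? → (3,3) = 54 − 60 = -6.
Column 4: -3 + 30 + 27 + ? = 54, so (2,4) = 0.
Main diagonal: 15 + (-6) + 27 + ? = 54, so (1,1) = 18.
The remaining cell in row 1 is (1,2) = 54 − 48 = 6.
The remaining cell in row 2 is (2,3) = 54 − 18 = 36.
Using column 1: 18 + 3 + 21 + ? → (4,1) = 54 − 42 = 12.

12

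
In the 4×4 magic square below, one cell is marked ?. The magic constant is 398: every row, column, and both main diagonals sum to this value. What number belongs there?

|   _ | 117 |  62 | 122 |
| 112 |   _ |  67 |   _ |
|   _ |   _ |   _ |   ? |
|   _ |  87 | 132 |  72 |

Row 1: 117 + 62 + 122 + ? = 398, so (1,1) = 97.
The remaining cell in row 4 is (4,1) = 398 − 291 = 107.
Column 1: 97 + 112 + 107 + ? = 398, so (3,1) = 82.
The remaining cell in column 3 is (3,3) = 398 − 261 = 137.
Main diagonal needs 398; the known cells sum to 306, so (2,2) = 92.
Using anti-diagonal: 122 + 67 + 107 + ? → (3,2) = 398 − 296 = 102.
Row 2 needs 398; the known cells sum to 271, so (2,4) = 127.
The remaining cell in row 3 is (3,4) = 398 − 321 = 77.

77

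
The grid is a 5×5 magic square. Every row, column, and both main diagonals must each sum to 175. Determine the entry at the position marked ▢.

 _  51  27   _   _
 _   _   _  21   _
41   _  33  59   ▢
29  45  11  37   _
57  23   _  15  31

25

Row 4 needs 175; the known cells sum to 122, so (4,5) = 53.
The remaining cell in row 5 is (5,3) = 175 − 126 = 49.
Column 3 must total 175; the given cells sum to 120, so (2,3) = 55.
From column 4, 175 − (21 + 59 + 37 + 15) gives (1,4) = 43.
Anti-diagonal must total 175; the given cells sum to 156, so (1,5) = 19.
From row 1, 175 − (51 + 27 + 43 + 19) gives (1,1) = 35.
From column 1, 175 − (35 + 41 + 29 + 57) gives (2,1) = 13.
The remaining cell in main diagonal is (2,2) = 175 − 136 = 39.
Row 2 needs 175; the known cells sum to 128, so (2,5) = 47.
Column 2: 51 + 39 + 45 + 23 + ? = 175, so (3,2) = 17.
Column 5 needs 175; the known cells sum to 150, so (3,5) = 25.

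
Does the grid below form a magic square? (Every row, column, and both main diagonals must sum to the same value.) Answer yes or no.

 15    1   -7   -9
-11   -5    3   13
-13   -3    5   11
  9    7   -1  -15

Row 1: 15 + 1 + (-7) + (-9) = 0.
Row 2: -11 + (-5) + 3 + 13 = 0.
Row 3: -13 + (-3) + 5 + 11 = 0.
Row 4: 9 + 7 + (-1) + (-15) = 0.
Column 1: 15 + (-11) + (-13) + 9 = 0.
Column 2: 1 + (-5) + (-3) + 7 = 0.
Column 3: -7 + 3 + 5 + (-1) = 0.
Column 4: -9 + 13 + 11 + (-15) = 0.
Main diagonal: 15 + (-5) + 5 + (-15) = 0.
Anti-diagonal: -9 + 3 + (-3) + 9 = 0.
All lines sum to 0.

Yes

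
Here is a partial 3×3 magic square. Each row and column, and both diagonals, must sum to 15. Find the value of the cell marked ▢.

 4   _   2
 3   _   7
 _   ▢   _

Row 1 needs 15; the known cells sum to 6, so (1,2) = 9.
The remaining cell in row 2 is (2,2) = 15 − 10 = 5.
Column 1 needs 15; the known cells sum to 7, so (3,1) = 8.
From column 2, 15 − (9 + 5) gives (3,2) = 1.

1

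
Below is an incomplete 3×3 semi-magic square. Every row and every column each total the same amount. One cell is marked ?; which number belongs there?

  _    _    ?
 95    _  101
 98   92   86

Row 3 is complete and sums to 276; that is the magic constant.
Using row 2: 95 + 101 + ? → (2,2) = 276 − 196 = 80.
Column 1 needs 276; the known cells sum to 193, so (1,1) = 83.
From column 2, 276 − (80 + 92) gives (1,2) = 104.
Using column 3: 101 + 86 + ? → (1,3) = 276 − 187 = 89.

89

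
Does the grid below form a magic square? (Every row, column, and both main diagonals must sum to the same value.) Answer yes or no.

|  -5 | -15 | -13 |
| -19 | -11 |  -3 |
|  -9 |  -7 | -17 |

Row 1: -5 + (-15) + (-13) = -33.
Row 2: -19 + (-11) + (-3) = -33.
Row 3: -9 + (-7) + (-17) = -33.
Column 1: -5 + (-19) + (-9) = -33.
Column 2: -15 + (-11) + (-7) = -33.
Column 3: -13 + (-3) + (-17) = -33.
Main diagonal: -5 + (-11) + (-17) = -33.
Anti-diagonal: -13 + (-11) + (-9) = -33.
All lines sum to -33.

Yes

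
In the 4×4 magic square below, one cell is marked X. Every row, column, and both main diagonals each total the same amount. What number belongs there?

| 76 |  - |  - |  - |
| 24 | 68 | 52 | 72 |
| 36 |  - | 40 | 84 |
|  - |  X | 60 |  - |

44

Row 2 is complete and sums to 216; that is the magic constant.
Row 3 must total 216; the given cells sum to 160, so (3,2) = 56.
Column 1: 76 + 24 + 36 + ? = 216, so (4,1) = 80.
Column 3: 52 + 40 + 60 + ? = 216, so (1,3) = 64.
From main diagonal, 216 − (76 + 68 + 40) gives (4,4) = 32.
Anti-diagonal must total 216; the given cells sum to 188, so (1,4) = 28.
From row 1, 216 − (76 + 64 + 28) gives (1,2) = 48.
Using row 4: 80 + 60 + 32 + ? → (4,2) = 216 − 172 = 44.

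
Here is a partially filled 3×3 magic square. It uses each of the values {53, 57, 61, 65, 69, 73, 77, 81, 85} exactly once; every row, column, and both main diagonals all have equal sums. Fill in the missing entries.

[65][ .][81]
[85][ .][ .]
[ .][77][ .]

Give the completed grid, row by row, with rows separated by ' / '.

The 9 entries sum to 621, so each line sums to 621/3 = 207.
From row 1, 207 − (65 + 81) gives (1,2) = 61.
The remaining cell in column 1 is (3,1) = 207 − 150 = 57.
Column 2 needs 207; the known cells sum to 138, so (2,2) = 69.
Main diagonal must total 207; the given cells sum to 134, so (3,3) = 73.
The remaining cell in row 2 is (2,3) = 207 − 154 = 53.

65 61 81 / 85 69 53 / 57 77 73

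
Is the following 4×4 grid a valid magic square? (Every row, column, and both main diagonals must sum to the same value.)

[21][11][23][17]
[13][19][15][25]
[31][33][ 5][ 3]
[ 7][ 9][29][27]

Yes

Row 1: 21 + 11 + 23 + 17 = 72.
Row 2: 13 + 19 + 15 + 25 = 72.
Row 3: 31 + 33 + 5 + 3 = 72.
Row 4: 7 + 9 + 29 + 27 = 72.
Column 1: 21 + 13 + 31 + 7 = 72.
Column 2: 11 + 19 + 33 + 9 = 72.
Column 3: 23 + 15 + 5 + 29 = 72.
Column 4: 17 + 25 + 3 + 27 = 72.
Main diagonal: 21 + 19 + 5 + 27 = 72.
Anti-diagonal: 17 + 15 + 33 + 7 = 72.
All lines sum to 72.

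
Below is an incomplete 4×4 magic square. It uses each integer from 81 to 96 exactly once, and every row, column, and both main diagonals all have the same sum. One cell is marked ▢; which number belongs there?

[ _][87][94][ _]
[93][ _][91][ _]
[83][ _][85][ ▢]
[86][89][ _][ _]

90

The entries are 81 through 96, which sum to 1416, so each line sums to 1416/4 = 354.
Column 1 needs 354; the known cells sum to 262, so (1,1) = 92.
From column 3, 354 − (94 + 91 + 85) gives (4,3) = 84.
Row 1 must total 354; the given cells sum to 273, so (1,4) = 81.
Row 4: 86 + 89 + 84 + ? = 354, so (4,4) = 95.
The remaining cell in main diagonal is (2,2) = 354 − 272 = 82.
Anti-diagonal: 81 + 91 + 86 + ? = 354, so (3,2) = 96.
Using row 2: 93 + 82 + 91 + ? → (2,4) = 354 − 266 = 88.
From row 3, 354 − (83 + 96 + 85) gives (3,4) = 90.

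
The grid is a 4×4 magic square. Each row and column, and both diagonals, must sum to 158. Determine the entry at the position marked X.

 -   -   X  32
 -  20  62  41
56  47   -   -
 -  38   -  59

23

Using row 2: 20 + 62 + 41 + ? → (2,1) = 158 − 123 = 35.
Using column 2: 20 + 47 + 38 + ? → (1,2) = 158 − 105 = 53.
Column 4: 32 + 41 + 59 + ? = 158, so (3,4) = 26.
Anti-diagonal needs 158; the known cells sum to 141, so (4,1) = 17.
From row 3, 158 − (56 + 47 + 26) gives (3,3) = 29.
Row 4 needs 158; the known cells sum to 114, so (4,3) = 44.
Column 1 needs 158; the known cells sum to 108, so (1,1) = 50.
Column 3 must total 158; the given cells sum to 135, so (1,3) = 23.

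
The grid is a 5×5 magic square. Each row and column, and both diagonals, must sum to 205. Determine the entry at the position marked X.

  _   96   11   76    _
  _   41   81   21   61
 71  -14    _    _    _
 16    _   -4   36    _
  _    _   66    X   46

-19

The remaining cell in row 2 is (2,1) = 205 − 204 = 1.
Column 3 must total 205; the given cells sum to 154, so (3,3) = 51.
Using main diagonal: 41 + 51 + 36 + 46 + ? → (1,1) = 205 − 174 = 31.
From row 1, 205 − (31 + 96 + 11 + 76) gives (1,5) = -9.
Column 1 needs 205; the known cells sum to 119, so (5,1) = 86.
Anti-diagonal needs 205; the known cells sum to 149, so (4,2) = 56.
The remaining cell in row 4 is (4,5) = 205 − 104 = 101.
Column 2 needs 205; the known cells sum to 179, so (5,2) = 26.
From column 5, 205 − (-9 + 61 + 101 + 46) gives (3,5) = 6.
Row 3: 71 + (-14) + 51 + 6 + ? = 205, so (3,4) = 91.
Row 5 must total 205; the given cells sum to 224, so (5,4) = -19.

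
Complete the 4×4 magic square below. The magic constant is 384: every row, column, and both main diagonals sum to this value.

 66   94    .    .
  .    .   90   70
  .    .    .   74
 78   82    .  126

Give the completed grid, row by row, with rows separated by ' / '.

Using row 4: 78 + 82 + 126 + ? → (4,3) = 384 − 286 = 98.
Using column 4: 70 + 74 + 126 + ? → (1,4) = 384 − 270 = 114.
From anti-diagonal, 384 − (114 + 90 + 78) gives (3,2) = 102.
Using row 1: 66 + 94 + 114 + ? → (1,3) = 384 − 274 = 110.
Column 2 must total 384; the given cells sum to 278, so (2,2) = 106.
Column 3 needs 384; the known cells sum to 298, so (3,3) = 86.
From row 2, 384 − (106 + 90 + 70) gives (2,1) = 118.
From row 3, 384 − (102 + 86 + 74) gives (3,1) = 122.

66 94 110 114 / 118 106 90 70 / 122 102 86 74 / 78 82 98 126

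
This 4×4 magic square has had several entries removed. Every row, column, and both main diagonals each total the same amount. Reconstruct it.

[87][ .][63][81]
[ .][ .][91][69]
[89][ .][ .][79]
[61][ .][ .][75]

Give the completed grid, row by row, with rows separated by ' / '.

87 73 63 81 / 67 77 91 69 / 89 71 65 79 / 61 83 85 75

Column 4 is already complete: 81 + 69 + 79 + 75 = 304, so that is the magic constant.
Row 1: 87 + 63 + 81 + ? = 304, so (1,2) = 73.
The remaining cell in column 1 is (2,1) = 304 − 237 = 67.
Anti-diagonal: 81 + 91 + 61 + ? = 304, so (3,2) = 71.
Row 2 needs 304; the known cells sum to 227, so (2,2) = 77.
From row 3, 304 − (89 + 71 + 79) gives (3,3) = 65.
Column 2: 73 + 77 + 71 + ? = 304, so (4,2) = 83.
Column 3 must total 304; the given cells sum to 219, so (4,3) = 85.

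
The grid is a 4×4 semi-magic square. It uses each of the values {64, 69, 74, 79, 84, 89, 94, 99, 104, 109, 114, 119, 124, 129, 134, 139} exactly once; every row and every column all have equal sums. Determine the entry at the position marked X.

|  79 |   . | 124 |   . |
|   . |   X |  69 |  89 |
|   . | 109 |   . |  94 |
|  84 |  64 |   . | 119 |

134

The 16 entries sum to 1624, so each line sums to 1624/4 = 406.
Row 4: 84 + 64 + 119 + ? = 406, so (4,3) = 139.
Column 3 needs 406; the known cells sum to 332, so (3,3) = 74.
Column 4: 89 + 94 + 119 + ? = 406, so (1,4) = 104.
Row 1: 79 + 124 + 104 + ? = 406, so (1,2) = 99.
Row 3 needs 406; the known cells sum to 277, so (3,1) = 129.
Using column 1: 79 + 129 + 84 + ? → (2,1) = 406 − 292 = 114.
The remaining cell in column 2 is (2,2) = 406 − 272 = 134.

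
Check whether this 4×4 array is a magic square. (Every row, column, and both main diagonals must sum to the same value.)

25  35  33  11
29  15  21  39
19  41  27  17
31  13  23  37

Row 1: 25 + 35 + 33 + 11 = 104.
Row 2: 29 + 15 + 21 + 39 = 104.
Row 3: 19 + 41 + 27 + 17 = 104.
Row 4: 31 + 13 + 23 + 37 = 104.
Column 1: 25 + 29 + 19 + 31 = 104.
Column 2: 35 + 15 + 41 + 13 = 104.
Column 3: 33 + 21 + 27 + 23 = 104.
Column 4: 11 + 39 + 17 + 37 = 104.
Main diagonal: 25 + 15 + 27 + 37 = 104.
Anti-diagonal: 11 + 21 + 41 + 31 = 104.
All lines sum to 104.

Yes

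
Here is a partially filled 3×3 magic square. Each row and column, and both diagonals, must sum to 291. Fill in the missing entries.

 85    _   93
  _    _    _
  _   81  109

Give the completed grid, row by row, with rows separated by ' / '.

Row 1 must total 291; the given cells sum to 178, so (1,2) = 113.
From row 3, 291 − (81 + 109) gives (3,1) = 101.
The remaining cell in column 1 is (2,1) = 291 − 186 = 105.
The remaining cell in column 2 is (2,2) = 291 − 194 = 97.
The remaining cell in column 3 is (2,3) = 291 − 202 = 89.

85 113 93 / 105 97 89 / 101 81 109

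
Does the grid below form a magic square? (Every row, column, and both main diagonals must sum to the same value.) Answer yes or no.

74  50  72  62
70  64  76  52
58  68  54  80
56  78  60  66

Row 1: 74 + 50 + 72 + 62 = 258.
Row 2: 70 + 64 + 76 + 52 = 262.
Row 3: 58 + 68 + 54 + 80 = 260.
Row 4: 56 + 78 + 60 + 66 = 260.
Column 1: 74 + 70 + 58 + 56 = 258.
Column 2: 50 + 64 + 68 + 78 = 260.
Column 3: 72 + 76 + 54 + 60 = 262.
Column 4: 62 + 52 + 80 + 66 = 260.
Main diagonal: 74 + 64 + 54 + 66 = 258.
Anti-diagonal: 62 + 76 + 68 + 56 = 262.

No — column 4 sums to 260 but column 3 sums to 262.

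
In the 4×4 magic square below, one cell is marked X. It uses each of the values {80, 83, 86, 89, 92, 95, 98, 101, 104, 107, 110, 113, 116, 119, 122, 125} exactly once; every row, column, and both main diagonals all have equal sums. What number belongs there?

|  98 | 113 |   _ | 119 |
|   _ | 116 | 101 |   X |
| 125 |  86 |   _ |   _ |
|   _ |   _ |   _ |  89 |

The 16 entries sum to 1640, so each line sums to 1640/4 = 410.
From row 1, 410 − (98 + 113 + 119) gives (1,3) = 80.
Column 2 must total 410; the given cells sum to 315, so (4,2) = 95.
Main diagonal: 98 + 116 + 89 + ? = 410, so (3,3) = 107.
Anti-diagonal: 119 + 101 + 86 + ? = 410, so (4,1) = 104.
From row 3, 410 − (125 + 86 + 107) gives (3,4) = 92.
Row 4: 104 + 95 + 89 + ? = 410, so (4,3) = 122.
Column 1 needs 410; the known cells sum to 327, so (2,1) = 83.
Column 4 needs 410; the known cells sum to 300, so (2,4) = 110.

110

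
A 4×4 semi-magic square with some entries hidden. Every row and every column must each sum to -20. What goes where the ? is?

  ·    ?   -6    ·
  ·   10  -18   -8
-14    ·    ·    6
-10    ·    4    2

-2

Row 2 must total -20; the given cells sum to -16, so (2,1) = -4.
Row 4: -10 + 4 + 2 + ? = -20, so (4,2) = -16.
The remaining cell in column 1 is (1,1) = -20 − (-28) = 8.
Using column 3: -6 + (-18) + 4 + ? → (3,3) = -20 − (-20) = 0.
The remaining cell in column 4 is (1,4) = -20 − 0 = -20.
Row 1 needs -20; the known cells sum to -18, so (1,2) = -2.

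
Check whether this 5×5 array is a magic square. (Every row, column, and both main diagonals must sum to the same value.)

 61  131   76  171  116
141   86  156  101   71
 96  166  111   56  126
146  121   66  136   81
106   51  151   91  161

Row 1: 61 + 131 + 76 + 171 + 116 = 555.
Row 2: 141 + 86 + 156 + 101 + 71 = 555.
Row 3: 96 + 166 + 111 + 56 + 126 = 555.
Row 4: 146 + 121 + 66 + 136 + 81 = 550.
Row 5: 106 + 51 + 151 + 91 + 161 = 560.
Column 1: 61 + 141 + 96 + 146 + 106 = 550.
Column 2: 131 + 86 + 166 + 121 + 51 = 555.
Column 3: 76 + 156 + 111 + 66 + 151 = 560.
Column 4: 171 + 101 + 56 + 136 + 91 = 555.
Column 5: 116 + 71 + 126 + 81 + 161 = 555.
Main diagonal: 61 + 86 + 111 + 136 + 161 = 555.
Anti-diagonal: 116 + 101 + 111 + 121 + 106 = 555.

No — row 5 sums to 560 but row 3 sums to 555.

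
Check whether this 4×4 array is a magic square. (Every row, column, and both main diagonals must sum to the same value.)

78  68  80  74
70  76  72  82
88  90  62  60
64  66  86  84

Row 1: 78 + 68 + 80 + 74 = 300.
Row 2: 70 + 76 + 72 + 82 = 300.
Row 3: 88 + 90 + 62 + 60 = 300.
Row 4: 64 + 66 + 86 + 84 = 300.
Column 1: 78 + 70 + 88 + 64 = 300.
Column 2: 68 + 76 + 90 + 66 = 300.
Column 3: 80 + 72 + 62 + 86 = 300.
Column 4: 74 + 82 + 60 + 84 = 300.
Main diagonal: 78 + 76 + 62 + 84 = 300.
Anti-diagonal: 74 + 72 + 90 + 64 = 300.
All lines sum to 300.

Yes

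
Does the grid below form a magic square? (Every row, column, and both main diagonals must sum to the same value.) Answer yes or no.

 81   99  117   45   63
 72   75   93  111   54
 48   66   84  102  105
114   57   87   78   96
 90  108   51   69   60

No — column 5 sums to 378 but row 3 sums to 405.

Row 1: 81 + 99 + 117 + 45 + 63 = 405.
Row 2: 72 + 75 + 93 + 111 + 54 = 405.
Row 3: 48 + 66 + 84 + 102 + 105 = 405.
Row 4: 114 + 57 + 87 + 78 + 96 = 432.
Row 5: 90 + 108 + 51 + 69 + 60 = 378.
Column 1: 81 + 72 + 48 + 114 + 90 = 405.
Column 2: 99 + 75 + 66 + 57 + 108 = 405.
Column 3: 117 + 93 + 84 + 87 + 51 = 432.
Column 4: 45 + 111 + 102 + 78 + 69 = 405.
Column 5: 63 + 54 + 105 + 96 + 60 = 378.
Main diagonal: 81 + 75 + 84 + 78 + 60 = 378.
Anti-diagonal: 63 + 111 + 84 + 57 + 90 = 405.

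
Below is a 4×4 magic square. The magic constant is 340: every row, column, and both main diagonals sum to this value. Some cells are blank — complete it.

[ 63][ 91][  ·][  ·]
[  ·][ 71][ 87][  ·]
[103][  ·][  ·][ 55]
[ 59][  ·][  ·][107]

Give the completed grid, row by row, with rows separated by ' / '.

63 91 75 111 / 115 71 87 67 / 103 83 99 55 / 59 95 79 107

The remaining cell in column 1 is (2,1) = 340 − 225 = 115.
Using main diagonal: 63 + 71 + 107 + ? → (3,3) = 340 − 241 = 99.
Using row 2: 115 + 71 + 87 + ? → (2,4) = 340 − 273 = 67.
Row 3 must total 340; the given cells sum to 257, so (3,2) = 83.
Using column 2: 91 + 71 + 83 + ? → (4,2) = 340 − 245 = 95.
Using column 4: 67 + 55 + 107 + ? → (1,4) = 340 − 229 = 111.
Row 1 must total 340; the given cells sum to 265, so (1,3) = 75.
Row 4 must total 340; the given cells sum to 261, so (4,3) = 79.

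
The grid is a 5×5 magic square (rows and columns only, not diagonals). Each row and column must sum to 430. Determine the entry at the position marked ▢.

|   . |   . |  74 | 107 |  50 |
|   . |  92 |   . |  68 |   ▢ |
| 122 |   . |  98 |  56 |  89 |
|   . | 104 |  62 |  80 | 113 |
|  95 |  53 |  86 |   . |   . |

101

Using row 3: 122 + 98 + 56 + 89 + ? → (3,2) = 430 − 365 = 65.
Row 4 must total 430; the given cells sum to 359, so (4,1) = 71.
Column 2 must total 430; the given cells sum to 314, so (1,2) = 116.
Using column 3: 74 + 98 + 62 + 86 + ? → (2,3) = 430 − 320 = 110.
Column 4 needs 430; the known cells sum to 311, so (5,4) = 119.
Row 1 must total 430; the given cells sum to 347, so (1,1) = 83.
Row 5: 95 + 53 + 86 + 119 + ? = 430, so (5,5) = 77.
Column 1 needs 430; the known cells sum to 371, so (2,1) = 59.
From column 5, 430 − (50 + 89 + 113 + 77) gives (2,5) = 101.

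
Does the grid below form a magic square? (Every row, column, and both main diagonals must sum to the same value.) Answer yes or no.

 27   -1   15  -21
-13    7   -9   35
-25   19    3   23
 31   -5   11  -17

Yes

Row 1: 27 + (-1) + 15 + (-21) = 20.
Row 2: -13 + 7 + (-9) + 35 = 20.
Row 3: -25 + 19 + 3 + 23 = 20.
Row 4: 31 + (-5) + 11 + (-17) = 20.
Column 1: 27 + (-13) + (-25) + 31 = 20.
Column 2: -1 + 7 + 19 + (-5) = 20.
Column 3: 15 + (-9) + 3 + 11 = 20.
Column 4: -21 + 35 + 23 + (-17) = 20.
Main diagonal: 27 + 7 + 3 + (-17) = 20.
Anti-diagonal: -21 + (-9) + 19 + 31 = 20.
All lines sum to 20.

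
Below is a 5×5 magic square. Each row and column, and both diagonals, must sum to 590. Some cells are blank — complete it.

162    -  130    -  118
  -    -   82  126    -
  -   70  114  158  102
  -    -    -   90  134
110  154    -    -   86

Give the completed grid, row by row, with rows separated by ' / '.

Row 3 must total 590; the given cells sum to 444, so (3,1) = 146.
Column 5 needs 590; the known cells sum to 440, so (2,5) = 150.
Main diagonal needs 590; the known cells sum to 452, so (2,2) = 138.
The remaining cell in anti-diagonal is (4,2) = 590 − 468 = 122.
Row 2 needs 590; the known cells sum to 496, so (2,1) = 94.
Column 1 needs 590; the known cells sum to 512, so (4,1) = 78.
The remaining cell in column 2 is (1,2) = 590 − 484 = 106.
Using row 1: 162 + 106 + 130 + 118 + ? → (1,4) = 590 − 516 = 74.
From row 4, 590 − (78 + 122 + 90 + 134) gives (4,3) = 166.
Using column 3: 130 + 82 + 114 + 166 + ? → (5,3) = 590 − 492 = 98.
From column 4, 590 − (74 + 126 + 158 + 90) gives (5,4) = 142.

162 106 130 74 118 / 94 138 82 126 150 / 146 70 114 158 102 / 78 122 166 90 134 / 110 154 98 142 86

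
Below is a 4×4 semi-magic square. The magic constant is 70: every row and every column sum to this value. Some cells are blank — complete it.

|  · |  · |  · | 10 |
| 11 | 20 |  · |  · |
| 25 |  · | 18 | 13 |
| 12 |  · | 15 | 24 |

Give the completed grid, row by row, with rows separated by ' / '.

From row 3, 70 − (25 + 18 + 13) gives (3,2) = 14.
Row 4 must total 70; the given cells sum to 51, so (4,2) = 19.
The remaining cell in column 1 is (1,1) = 70 − 48 = 22.
The remaining cell in column 2 is (1,2) = 70 − 53 = 17.
From column 4, 70 − (10 + 13 + 24) gives (2,4) = 23.
Using row 1: 22 + 17 + 10 + ? → (1,3) = 70 − 49 = 21.
Using row 2: 11 + 20 + 23 + ? → (2,3) = 70 − 54 = 16.

22 17 21 10 / 11 20 16 23 / 25 14 18 13 / 12 19 15 24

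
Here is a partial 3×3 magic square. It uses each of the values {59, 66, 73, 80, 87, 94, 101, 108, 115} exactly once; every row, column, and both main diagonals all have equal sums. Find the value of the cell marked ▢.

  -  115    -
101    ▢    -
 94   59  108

87

The 9 entries sum to 783, so each line sums to 783/3 = 261.
Column 1 needs 261; the known cells sum to 195, so (1,1) = 66.
Using column 2: 115 + 59 + ? → (2,2) = 261 − 174 = 87.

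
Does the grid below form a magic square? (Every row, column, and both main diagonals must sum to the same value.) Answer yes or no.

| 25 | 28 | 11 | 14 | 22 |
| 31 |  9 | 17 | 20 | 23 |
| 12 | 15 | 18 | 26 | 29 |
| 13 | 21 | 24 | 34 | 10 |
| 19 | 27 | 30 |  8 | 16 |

No — column 3 sums to 100 but column 4 sums to 102.

Row 1: 25 + 28 + 11 + 14 + 22 = 100.
Row 2: 31 + 9 + 17 + 20 + 23 = 100.
Row 3: 12 + 15 + 18 + 26 + 29 = 100.
Row 4: 13 + 21 + 24 + 34 + 10 = 102.
Row 5: 19 + 27 + 30 + 8 + 16 = 100.
Column 1: 25 + 31 + 12 + 13 + 19 = 100.
Column 2: 28 + 9 + 15 + 21 + 27 = 100.
Column 3: 11 + 17 + 18 + 24 + 30 = 100.
Column 4: 14 + 20 + 26 + 34 + 8 = 102.
Column 5: 22 + 23 + 29 + 10 + 16 = 100.
Main diagonal: 25 + 9 + 18 + 34 + 16 = 102.
Anti-diagonal: 22 + 20 + 18 + 21 + 19 = 100.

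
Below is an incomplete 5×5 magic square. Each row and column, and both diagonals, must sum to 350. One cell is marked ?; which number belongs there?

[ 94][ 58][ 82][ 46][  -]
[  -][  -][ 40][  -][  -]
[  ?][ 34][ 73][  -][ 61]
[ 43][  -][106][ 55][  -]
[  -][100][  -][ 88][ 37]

Row 1 needs 350; the known cells sum to 280, so (1,5) = 70.
Column 3 needs 350; the known cells sum to 301, so (5,3) = 49.
The remaining cell in main diagonal is (2,2) = 350 − 259 = 91.
From row 5, 350 − (100 + 49 + 88 + 37) gives (5,1) = 76.
Using column 2: 58 + 91 + 34 + 100 + ? → (4,2) = 350 − 283 = 67.
The remaining cell in anti-diagonal is (2,4) = 350 − 286 = 64.
Row 4 needs 350; the known cells sum to 271, so (4,5) = 79.
Column 4 needs 350; the known cells sum to 253, so (3,4) = 97.
Column 5 needs 350; the known cells sum to 247, so (2,5) = 103.
Using row 2: 91 + 40 + 64 + 103 + ? → (2,1) = 350 − 298 = 52.
Row 3 needs 350; the known cells sum to 265, so (3,1) = 85.

85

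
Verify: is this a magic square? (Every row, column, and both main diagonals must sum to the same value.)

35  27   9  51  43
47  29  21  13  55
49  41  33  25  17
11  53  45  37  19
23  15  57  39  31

Yes

Row 1: 35 + 27 + 9 + 51 + 43 = 165.
Row 2: 47 + 29 + 21 + 13 + 55 = 165.
Row 3: 49 + 41 + 33 + 25 + 17 = 165.
Row 4: 11 + 53 + 45 + 37 + 19 = 165.
Row 5: 23 + 15 + 57 + 39 + 31 = 165.
Column 1: 35 + 47 + 49 + 11 + 23 = 165.
Column 2: 27 + 29 + 41 + 53 + 15 = 165.
Column 3: 9 + 21 + 33 + 45 + 57 = 165.
Column 4: 51 + 13 + 25 + 37 + 39 = 165.
Column 5: 43 + 55 + 17 + 19 + 31 = 165.
Main diagonal: 35 + 29 + 33 + 37 + 31 = 165.
Anti-diagonal: 43 + 13 + 33 + 53 + 23 = 165.
All lines sum to 165.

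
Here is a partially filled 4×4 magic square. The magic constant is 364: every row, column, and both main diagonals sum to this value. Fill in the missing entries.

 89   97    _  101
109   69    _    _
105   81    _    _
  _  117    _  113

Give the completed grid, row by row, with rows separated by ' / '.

The remaining cell in row 1 is (1,3) = 364 − 287 = 77.
Column 1 needs 364; the known cells sum to 303, so (4,1) = 61.
Using main diagonal: 89 + 69 + 113 + ? → (3,3) = 364 − 271 = 93.
Anti-diagonal needs 364; the known cells sum to 243, so (2,3) = 121.
From row 2, 364 − (109 + 69 + 121) gives (2,4) = 65.
Row 3 must total 364; the given cells sum to 279, so (3,4) = 85.
Row 4 must total 364; the given cells sum to 291, so (4,3) = 73.

89 97 77 101 / 109 69 121 65 / 105 81 93 85 / 61 117 73 113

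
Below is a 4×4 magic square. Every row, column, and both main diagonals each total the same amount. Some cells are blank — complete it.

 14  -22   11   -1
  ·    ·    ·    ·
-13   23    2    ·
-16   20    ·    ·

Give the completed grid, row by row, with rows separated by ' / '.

14 -22 11 -1 / 17 -19 -4 8 / -13 23 2 -10 / -16 20 -7 5

Row 1 is already complete: 14 + -22 + 11 + -1 = 2, so that is the magic constant.
Row 3 needs 2; the known cells sum to 12, so (3,4) = -10.
Column 1 must total 2; the given cells sum to -15, so (2,1) = 17.
Column 2: -22 + 23 + 20 + ? = 2, so (2,2) = -19.
Main diagonal must total 2; the given cells sum to -3, so (4,4) = 5.
From anti-diagonal, 2 − (-1 + 23 + (-16)) gives (2,3) = -4.
Row 2 needs 2; the known cells sum to -6, so (2,4) = 8.
Row 4: -16 + 20 + 5 + ? = 2, so (4,3) = -7.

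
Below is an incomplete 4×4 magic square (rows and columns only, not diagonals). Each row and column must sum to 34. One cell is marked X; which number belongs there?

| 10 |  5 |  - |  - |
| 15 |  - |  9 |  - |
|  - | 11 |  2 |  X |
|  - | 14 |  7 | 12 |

13

Using row 4: 14 + 7 + 12 + ? → (4,1) = 34 − 33 = 1.
The remaining cell in column 1 is (3,1) = 34 − 26 = 8.
Using column 2: 5 + 11 + 14 + ? → (2,2) = 34 − 30 = 4.
From column 3, 34 − (9 + 2 + 7) gives (1,3) = 16.
Row 1 needs 34; the known cells sum to 31, so (1,4) = 3.
Row 2: 15 + 4 + 9 + ? = 34, so (2,4) = 6.
Row 3 needs 34; the known cells sum to 21, so (3,4) = 13.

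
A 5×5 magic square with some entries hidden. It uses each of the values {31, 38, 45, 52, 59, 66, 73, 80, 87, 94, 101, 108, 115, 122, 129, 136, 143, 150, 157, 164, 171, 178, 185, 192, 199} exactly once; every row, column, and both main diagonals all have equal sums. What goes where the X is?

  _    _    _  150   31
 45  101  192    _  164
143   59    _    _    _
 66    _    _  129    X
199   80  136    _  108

The 25 entries sum to 2875, so each line sums to 2875/5 = 575.
The remaining cell in row 2 is (2,4) = 575 − 502 = 73.
Row 5 must total 575; the given cells sum to 523, so (5,4) = 52.
Column 1: 45 + 143 + 66 + 199 + ? = 575, so (1,1) = 122.
Column 4: 150 + 73 + 129 + 52 + ? = 575, so (3,4) = 171.
Main diagonal needs 575; the known cells sum to 460, so (3,3) = 115.
Anti-diagonal must total 575; the given cells sum to 418, so (4,2) = 157.
Row 3 needs 575; the known cells sum to 488, so (3,5) = 87.
Column 2 needs 575; the known cells sum to 397, so (1,2) = 178.
Using column 5: 31 + 164 + 87 + 108 + ? → (4,5) = 575 − 390 = 185.

185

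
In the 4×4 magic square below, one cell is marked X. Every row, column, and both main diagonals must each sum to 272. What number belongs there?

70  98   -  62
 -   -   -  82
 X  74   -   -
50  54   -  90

Row 1: 70 + 98 + 62 + ? = 272, so (1,3) = 42.
The remaining cell in row 4 is (4,3) = 272 − 194 = 78.
Column 2: 98 + 74 + 54 + ? = 272, so (2,2) = 46.
From column 4, 272 − (62 + 82 + 90) gives (3,4) = 38.
The remaining cell in main diagonal is (3,3) = 272 − 206 = 66.
The remaining cell in anti-diagonal is (2,3) = 272 − 186 = 86.
Row 2 must total 272; the given cells sum to 214, so (2,1) = 58.
Using row 3: 74 + 66 + 38 + ? → (3,1) = 272 − 178 = 94.

94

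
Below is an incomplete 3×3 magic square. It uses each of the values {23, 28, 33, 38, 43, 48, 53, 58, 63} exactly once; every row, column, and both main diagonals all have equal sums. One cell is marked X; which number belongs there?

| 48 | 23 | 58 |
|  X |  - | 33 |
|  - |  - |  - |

The 9 entries sum to 387, so each line sums to 387/3 = 129.
The remaining cell in column 3 is (3,3) = 129 − 91 = 38.
Using main diagonal: 48 + 38 + ? → (2,2) = 129 − 86 = 43.
The remaining cell in anti-diagonal is (3,1) = 129 − 101 = 28.
The remaining cell in row 2 is (2,1) = 129 − 76 = 53.

53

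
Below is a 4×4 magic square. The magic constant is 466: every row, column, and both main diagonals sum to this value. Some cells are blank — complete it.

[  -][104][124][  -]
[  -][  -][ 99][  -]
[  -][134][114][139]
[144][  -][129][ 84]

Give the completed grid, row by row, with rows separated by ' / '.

149 104 124 89 / 94 119 99 154 / 79 134 114 139 / 144 109 129 84

From row 3, 466 − (134 + 114 + 139) gives (3,1) = 79.
From row 4, 466 − (144 + 129 + 84) gives (4,2) = 109.
From column 2, 466 − (104 + 134 + 109) gives (2,2) = 119.
The remaining cell in main diagonal is (1,1) = 466 − 317 = 149.
Anti-diagonal needs 466; the known cells sum to 377, so (1,4) = 89.
Using column 1: 149 + 79 + 144 + ? → (2,1) = 466 − 372 = 94.
Using column 4: 89 + 139 + 84 + ? → (2,4) = 466 − 312 = 154.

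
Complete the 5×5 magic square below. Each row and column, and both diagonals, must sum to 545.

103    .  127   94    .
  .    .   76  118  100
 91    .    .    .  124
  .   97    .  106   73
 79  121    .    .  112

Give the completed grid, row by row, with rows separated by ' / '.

103 85 127 94 136 / 142 109 76 118 100 / 91 133 115 82 124 / 130 97 139 106 73 / 79 121 88 145 112

Using column 5: 100 + 124 + 73 + 112 + ? → (1,5) = 545 − 409 = 136.
The remaining cell in anti-diagonal is (3,3) = 545 − 430 = 115.
Row 1: 103 + 127 + 94 + 136 + ? = 545, so (1,2) = 85.
Main diagonal must total 545; the given cells sum to 436, so (2,2) = 109.
The remaining cell in row 2 is (2,1) = 545 − 403 = 142.
Column 1 must total 545; the given cells sum to 415, so (4,1) = 130.
From column 2, 545 − (85 + 109 + 97 + 121) gives (3,2) = 133.
The remaining cell in row 3 is (3,4) = 545 − 463 = 82.
Row 4 must total 545; the given cells sum to 406, so (4,3) = 139.
Using column 3: 127 + 76 + 115 + 139 + ? → (5,3) = 545 − 457 = 88.
Using column 4: 94 + 118 + 82 + 106 + ? → (5,4) = 545 − 400 = 145.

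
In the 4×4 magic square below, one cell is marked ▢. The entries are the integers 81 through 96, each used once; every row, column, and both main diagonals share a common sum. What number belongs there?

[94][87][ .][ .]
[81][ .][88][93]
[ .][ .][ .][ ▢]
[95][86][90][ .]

The entries are 81 through 96, which sum to 1416, so each line sums to 1416/4 = 354.
Row 2: 81 + 88 + 93 + ? = 354, so (2,2) = 92.
Row 4 must total 354; the given cells sum to 271, so (4,4) = 83.
The remaining cell in column 1 is (3,1) = 354 − 270 = 84.
From column 2, 354 − (87 + 92 + 86) gives (3,2) = 89.
Main diagonal: 94 + 92 + 83 + ? = 354, so (3,3) = 85.
Using anti-diagonal: 88 + 89 + 95 + ? → (1,4) = 354 − 272 = 82.
Row 1 needs 354; the known cells sum to 263, so (1,3) = 91.
Row 3 needs 354; the known cells sum to 258, so (3,4) = 96.

96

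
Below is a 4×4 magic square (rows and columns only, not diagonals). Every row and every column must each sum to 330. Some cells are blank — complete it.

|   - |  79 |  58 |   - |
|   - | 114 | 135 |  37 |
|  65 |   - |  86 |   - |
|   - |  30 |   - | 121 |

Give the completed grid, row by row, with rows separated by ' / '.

93 79 58 100 / 44 114 135 37 / 65 107 86 72 / 128 30 51 121

Row 2: 114 + 135 + 37 + ? = 330, so (2,1) = 44.
The remaining cell in column 2 is (3,2) = 330 − 223 = 107.
Column 3 needs 330; the known cells sum to 279, so (4,3) = 51.
Row 3 must total 330; the given cells sum to 258, so (3,4) = 72.
From row 4, 330 − (30 + 51 + 121) gives (4,1) = 128.
Using column 1: 44 + 65 + 128 + ? → (1,1) = 330 − 237 = 93.
The remaining cell in column 4 is (1,4) = 330 − 230 = 100.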